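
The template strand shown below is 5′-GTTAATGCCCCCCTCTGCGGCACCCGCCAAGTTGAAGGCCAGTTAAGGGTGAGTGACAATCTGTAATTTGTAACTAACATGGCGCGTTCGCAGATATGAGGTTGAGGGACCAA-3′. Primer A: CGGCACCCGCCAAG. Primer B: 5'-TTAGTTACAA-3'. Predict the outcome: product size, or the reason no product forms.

Yes — a 60 bp product.

Primer A (CGGCACCCGCCAAG) matches the top strand at positions 18–31; it acts as a forward primer.
Primer B's reverse complement is TTGTAACTAA, matching the top strand at positions 68–77; it acts as a reverse primer.
The 3' ends face each other across positions 18–77, giving a 60 bp product.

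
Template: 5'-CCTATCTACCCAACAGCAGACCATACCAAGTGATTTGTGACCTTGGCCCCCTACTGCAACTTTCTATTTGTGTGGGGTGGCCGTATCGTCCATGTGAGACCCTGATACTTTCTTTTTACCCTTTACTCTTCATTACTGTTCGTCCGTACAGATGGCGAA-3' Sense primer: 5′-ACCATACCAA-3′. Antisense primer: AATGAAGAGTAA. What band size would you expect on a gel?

115 bp

Forward primer ACCATACCAA is found on the top strand at positions 20–29.
Taking the reverse complement of AATGAAGAGTAA gives TTACTCTTCATT, found at positions 123–134 on the template; the primer anneals here to the top strand with its 3' end pointing upstream.
The product runs from position 20 to position 134, so its length is 134 − 20 + 1 = 115 bp.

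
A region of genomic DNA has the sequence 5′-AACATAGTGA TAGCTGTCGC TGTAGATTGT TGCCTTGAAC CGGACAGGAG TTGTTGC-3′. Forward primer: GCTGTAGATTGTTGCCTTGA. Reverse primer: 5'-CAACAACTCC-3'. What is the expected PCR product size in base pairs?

38 bp

Forward primer GCTGTAGATTGTTGCCTTGA is found on the top strand at positions 19–38.
Taking the reverse complement of CAACAACTCC gives GGAGTTGTTG, found at positions 47–56 on the template; the primer anneals here to the top strand with its 3' end pointing upstream.
Amplicon spans positions 19–56: 38 bp.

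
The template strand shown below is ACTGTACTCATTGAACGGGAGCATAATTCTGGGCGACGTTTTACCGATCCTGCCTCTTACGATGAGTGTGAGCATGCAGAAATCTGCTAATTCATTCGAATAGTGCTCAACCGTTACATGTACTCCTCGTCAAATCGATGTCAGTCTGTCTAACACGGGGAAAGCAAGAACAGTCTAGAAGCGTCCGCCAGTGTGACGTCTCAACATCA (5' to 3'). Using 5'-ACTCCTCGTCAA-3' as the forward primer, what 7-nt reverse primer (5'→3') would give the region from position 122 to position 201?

The product's 3' end on the top strand is position 201.
The reverse primer anneals to the top strand over positions 195–201, i.e. to GACGTCT.
Its sequence written 5'→3' is the reverse complement: AGACGTC.

5'-AGACGTC-3'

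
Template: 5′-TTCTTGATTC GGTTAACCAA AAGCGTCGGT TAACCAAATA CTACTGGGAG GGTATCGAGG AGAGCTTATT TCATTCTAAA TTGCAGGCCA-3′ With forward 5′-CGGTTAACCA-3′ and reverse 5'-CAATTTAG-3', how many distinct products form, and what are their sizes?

The forward primer CGGTTAACCA matches the top strand at positions 10–19, 27–36.
The reverse primer's reverse complement is CTAAATTG, matching at positions 76–83.
Each forward site pairs with the reverse site to give a product ending at position 83: sizes 74, 57 bp.

Two products: 74 bp, 57 bp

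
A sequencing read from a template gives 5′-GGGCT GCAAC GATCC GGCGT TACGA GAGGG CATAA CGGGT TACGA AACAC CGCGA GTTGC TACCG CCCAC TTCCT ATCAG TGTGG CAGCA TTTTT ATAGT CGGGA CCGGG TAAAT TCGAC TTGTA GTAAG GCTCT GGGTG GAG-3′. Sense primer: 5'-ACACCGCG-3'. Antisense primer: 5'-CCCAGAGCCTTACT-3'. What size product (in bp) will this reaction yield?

92 bp

Scanning the template, ACACCGCG occurs at positions 47–54; this primer anneals to the bottom strand there with its 3' end pointing downstream.
The reverse primer's reverse complement is AGTAAGGCTCTGGG, which matches the template at positions 125–138.
The product runs from position 47 to position 138, so its length is 138 − 47 + 1 = 92 bp.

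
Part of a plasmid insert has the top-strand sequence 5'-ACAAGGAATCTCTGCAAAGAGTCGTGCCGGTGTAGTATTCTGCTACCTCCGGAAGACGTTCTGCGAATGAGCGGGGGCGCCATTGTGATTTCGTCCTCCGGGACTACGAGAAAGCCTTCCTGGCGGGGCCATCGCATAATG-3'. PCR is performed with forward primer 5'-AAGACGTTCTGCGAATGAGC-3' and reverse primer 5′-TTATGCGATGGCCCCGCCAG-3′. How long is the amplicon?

Scanning the template, AAGACGTTCTGCGAATGAGC occurs at positions 53–72; this primer anneals to the bottom strand there with its 3' end pointing downstream.
Taking the reverse complement of TTATGCGATGGCCCCGCCAG gives CTGGCGGGGCCATCGCATAA, found at positions 120–139 on the template; the primer anneals here to the top strand with its 3' end pointing upstream.
Product length = (reverse-primer end) − (forward-primer start) + 1 = 139 − 53 + 1 = 87 bp.

87 bp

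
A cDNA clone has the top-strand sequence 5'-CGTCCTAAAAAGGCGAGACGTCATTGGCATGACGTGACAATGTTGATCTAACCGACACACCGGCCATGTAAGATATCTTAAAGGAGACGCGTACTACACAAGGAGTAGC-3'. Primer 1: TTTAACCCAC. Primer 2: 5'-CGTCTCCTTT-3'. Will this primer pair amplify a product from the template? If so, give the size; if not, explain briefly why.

Primer 1 (TTTAACCCAC) does not match the top strand, and its reverse complement GTGGGTTAAA does not match either.
With no annealing site for primer 1, no amplification occurs.

No product — primer 1 has no binding site in the template.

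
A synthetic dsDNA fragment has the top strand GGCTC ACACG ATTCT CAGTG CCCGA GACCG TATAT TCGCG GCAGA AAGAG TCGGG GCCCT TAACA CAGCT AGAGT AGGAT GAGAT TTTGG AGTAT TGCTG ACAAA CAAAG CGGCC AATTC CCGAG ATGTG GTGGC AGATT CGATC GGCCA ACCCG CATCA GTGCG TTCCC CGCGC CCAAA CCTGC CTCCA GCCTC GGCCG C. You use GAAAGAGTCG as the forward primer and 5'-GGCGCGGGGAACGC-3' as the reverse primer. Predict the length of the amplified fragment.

Scanning the template, GAAAGAGTCG occurs at positions 44–53; this primer anneals to the bottom strand there with its 3' end pointing downstream.
The reverse primer's reverse complement is GCGTTCCCCGCGCC, which matches the template at positions 163–176.
Product length = (reverse-primer end) − (forward-primer start) + 1 = 176 − 44 + 1 = 133 bp.

133 bp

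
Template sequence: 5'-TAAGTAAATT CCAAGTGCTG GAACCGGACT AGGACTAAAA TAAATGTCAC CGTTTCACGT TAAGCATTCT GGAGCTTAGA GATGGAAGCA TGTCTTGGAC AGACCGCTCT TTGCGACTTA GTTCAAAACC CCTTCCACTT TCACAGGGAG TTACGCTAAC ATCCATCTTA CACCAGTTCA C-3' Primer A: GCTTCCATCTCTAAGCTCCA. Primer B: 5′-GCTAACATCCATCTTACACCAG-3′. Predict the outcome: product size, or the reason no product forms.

Primer A (GCTTCCATCTCTAAGCTCCA) has reverse complement TGGAGCTTAGAGATGGAAGC, which matches the top strand at positions 70–89; primer A anneals to the top strand there with its 3' end pointing upstream toward position 70.
Primer B (GCTAACATCCATCTTACACCAG) matches the top strand directly at positions 155–176; it anneals to the bottom strand with its 3' end pointing downstream toward position 176.
The 3' ends diverge (primer A extends toward position 1, primer B toward position 181), so the primers never converge on a shared product.

No product — the primers' 3' ends point away from each other.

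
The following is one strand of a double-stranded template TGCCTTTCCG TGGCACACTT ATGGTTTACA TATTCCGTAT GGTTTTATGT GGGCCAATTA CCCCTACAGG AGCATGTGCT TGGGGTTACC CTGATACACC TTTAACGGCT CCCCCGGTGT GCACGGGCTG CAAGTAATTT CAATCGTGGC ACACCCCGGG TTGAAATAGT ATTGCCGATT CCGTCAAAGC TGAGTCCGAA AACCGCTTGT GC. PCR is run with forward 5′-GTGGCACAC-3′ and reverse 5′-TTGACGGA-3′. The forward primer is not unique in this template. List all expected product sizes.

The forward primer GTGGCACAC matches the top strand at positions 10–18, 146–154.
The reverse primer's reverse complement is TCCGTCAA, matching at positions 180–187.
Each forward site pairs with the reverse site to give a product ending at position 187: sizes 178, 42 bp.

178 bp, 42 bp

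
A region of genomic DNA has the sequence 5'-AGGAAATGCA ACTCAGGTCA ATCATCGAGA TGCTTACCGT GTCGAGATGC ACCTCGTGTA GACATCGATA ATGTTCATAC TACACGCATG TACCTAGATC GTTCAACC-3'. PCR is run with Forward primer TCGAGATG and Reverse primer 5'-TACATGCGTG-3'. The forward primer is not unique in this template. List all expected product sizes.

The forward primer TCGAGATG matches the top strand at positions 25–32, 42–49.
The reverse primer's reverse complement is CACGCATGTA, matching at positions 83–92.
Each forward site pairs with the reverse site to give a product ending at position 92: sizes 68, 51 bp.

68 bp, 51 bp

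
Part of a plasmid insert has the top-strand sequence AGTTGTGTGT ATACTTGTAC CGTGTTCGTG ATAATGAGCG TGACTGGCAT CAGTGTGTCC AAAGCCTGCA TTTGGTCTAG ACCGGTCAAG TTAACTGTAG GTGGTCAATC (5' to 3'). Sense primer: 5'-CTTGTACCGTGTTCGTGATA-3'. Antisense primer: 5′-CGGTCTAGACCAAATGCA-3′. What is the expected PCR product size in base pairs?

Scanning the template, CTTGTACCGTGTTCGTGATA occurs at positions 14–33; this primer anneals to the bottom strand there with its 3' end pointing downstream.
The reverse primer's reverse complement is TGCATTTGGTCTAGACCG, which matches the template at positions 67–84.
The product runs from position 14 to position 84, so its length is 84 − 14 + 1 = 71 bp.

71 bp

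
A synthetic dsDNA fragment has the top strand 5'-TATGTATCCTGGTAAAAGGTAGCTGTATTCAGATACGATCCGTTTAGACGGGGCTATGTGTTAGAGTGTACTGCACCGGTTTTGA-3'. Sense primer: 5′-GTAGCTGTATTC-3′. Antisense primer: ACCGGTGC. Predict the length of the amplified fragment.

Forward primer GTAGCTGTATTC is found on the top strand at positions 19–30.
Taking the reverse complement of ACCGGTGC gives GCACCGGT, found at positions 73–80 on the template; the primer anneals here to the top strand with its 3' end pointing upstream.
Product length = (reverse-primer end) − (forward-primer start) + 1 = 80 − 19 + 1 = 62 bp.

62 bp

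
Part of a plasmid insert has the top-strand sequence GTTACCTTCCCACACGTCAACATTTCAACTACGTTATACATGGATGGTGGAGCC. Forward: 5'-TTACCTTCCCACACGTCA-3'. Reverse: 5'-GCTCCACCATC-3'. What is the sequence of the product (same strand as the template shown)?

5'-TTACCTTCCCACACGTCAACATTTCAACTACGTTATACATGGATGGTGGAGC-3'

Scanning the template, TTACCTTCCCACACGTCA occurs at positions 2–19; this primer anneals to the bottom strand there with its 3' end pointing downstream.
Reverse complement of the reverse primer: GATGGTGGAGC. This occurs on the top strand at positions 43–53.
The product is the template from position 2 through 53 (52 bp).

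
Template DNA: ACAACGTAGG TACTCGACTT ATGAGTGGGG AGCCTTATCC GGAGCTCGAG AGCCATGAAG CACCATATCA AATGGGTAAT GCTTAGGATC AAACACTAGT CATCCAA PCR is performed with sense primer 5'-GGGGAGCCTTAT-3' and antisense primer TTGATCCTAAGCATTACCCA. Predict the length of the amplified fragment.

66 bp

The forward primer matches the template at positions 27–38.
The reverse primer's reverse complement is TGGGTAATGCTTAGGATCAA, which matches the template at positions 73–92.
Product length = (reverse-primer end) − (forward-primer start) + 1 = 92 − 27 + 1 = 66 bp.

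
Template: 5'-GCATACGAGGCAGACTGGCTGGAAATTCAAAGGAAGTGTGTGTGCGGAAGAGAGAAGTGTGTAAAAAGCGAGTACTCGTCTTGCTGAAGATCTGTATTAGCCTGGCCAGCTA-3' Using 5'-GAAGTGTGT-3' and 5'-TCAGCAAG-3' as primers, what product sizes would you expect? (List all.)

55 bp, 34 bp

The forward primer GAAGTGTGT matches the top strand at positions 33–41, 54–62.
The reverse primer's reverse complement is CTTGCTGA, matching at positions 80–87.
Each forward site pairs with the reverse site to give a product ending at position 87: sizes 55, 34 bp.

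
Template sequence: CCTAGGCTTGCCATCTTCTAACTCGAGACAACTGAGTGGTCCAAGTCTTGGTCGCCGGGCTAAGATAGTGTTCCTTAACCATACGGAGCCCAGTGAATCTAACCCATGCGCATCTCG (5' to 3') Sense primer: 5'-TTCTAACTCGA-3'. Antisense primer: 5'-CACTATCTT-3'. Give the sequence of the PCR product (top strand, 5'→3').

Forward primer TTCTAACTCGA is found on the top strand at positions 16–26.
Reverse complement of the reverse primer: AAGATAGTG. This occurs on the top strand at positions 62–70.
The product is the template from position 16 through 70 (55 bp).

5'-TTCTAACTCGAGACAACTGAGTGGTCCAAGTCTTGGTCGCCGGGCTAAGATAGTG-3'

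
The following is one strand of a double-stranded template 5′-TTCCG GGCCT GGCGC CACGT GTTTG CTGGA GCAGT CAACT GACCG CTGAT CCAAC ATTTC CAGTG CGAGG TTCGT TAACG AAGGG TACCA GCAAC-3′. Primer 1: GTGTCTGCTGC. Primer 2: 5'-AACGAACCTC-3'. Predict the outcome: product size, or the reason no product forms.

Primer 1 (GTGTCTGCTGC) does not match the top strand, and its reverse complement GCAGCAGACAC does not match either.
With no annealing site for primer 1, no amplification occurs.

No product — primer 1 has no binding site in the template.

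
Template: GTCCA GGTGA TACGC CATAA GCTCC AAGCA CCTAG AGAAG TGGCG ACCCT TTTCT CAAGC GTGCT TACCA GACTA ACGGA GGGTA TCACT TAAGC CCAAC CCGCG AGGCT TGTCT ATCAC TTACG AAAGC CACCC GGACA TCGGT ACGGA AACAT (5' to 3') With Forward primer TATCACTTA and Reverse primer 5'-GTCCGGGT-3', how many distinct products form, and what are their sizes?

Two products: 56 bp, 25 bp

The forward primer TATCACTTA matches the top strand at positions 84–92, 115–123.
The reverse primer's reverse complement is ACCCGGAC, matching at positions 132–139.
Each forward site pairs with the reverse site to give a product ending at position 139: sizes 56, 25 bp.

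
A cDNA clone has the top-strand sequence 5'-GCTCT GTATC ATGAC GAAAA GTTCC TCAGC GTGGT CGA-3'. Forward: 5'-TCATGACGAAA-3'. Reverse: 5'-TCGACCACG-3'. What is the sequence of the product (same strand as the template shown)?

Forward primer TCATGACGAAA is found on the top strand at positions 9–19.
Reverse complement of the reverse primer: CGTGGTCGA. This occurs on the top strand at positions 30–38.
The product is the template from position 9 through 38 (30 bp).

5'-TCATGACGAAAAGTTCCTCAGCGTGGTCGA-3'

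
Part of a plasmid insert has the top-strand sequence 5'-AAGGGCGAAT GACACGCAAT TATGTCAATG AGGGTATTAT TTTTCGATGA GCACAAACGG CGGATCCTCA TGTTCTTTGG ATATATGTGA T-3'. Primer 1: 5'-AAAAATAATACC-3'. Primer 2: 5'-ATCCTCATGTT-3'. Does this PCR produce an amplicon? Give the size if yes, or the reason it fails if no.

No product — the primers' 3' ends point away from each other.

Primer 1 (AAAAATAATACC) has reverse complement GGTATTATTTTT, which matches the top strand at positions 33–44; primer 1 anneals to the top strand there with its 3' end pointing upstream toward position 33.
Primer 2 (ATCCTCATGTT) matches the top strand directly at positions 64–74; it anneals to the bottom strand with its 3' end pointing downstream toward position 74.
The 3' ends diverge (primer 1 extends toward position 1, primer 2 toward position 91), so the primers never converge on a shared product.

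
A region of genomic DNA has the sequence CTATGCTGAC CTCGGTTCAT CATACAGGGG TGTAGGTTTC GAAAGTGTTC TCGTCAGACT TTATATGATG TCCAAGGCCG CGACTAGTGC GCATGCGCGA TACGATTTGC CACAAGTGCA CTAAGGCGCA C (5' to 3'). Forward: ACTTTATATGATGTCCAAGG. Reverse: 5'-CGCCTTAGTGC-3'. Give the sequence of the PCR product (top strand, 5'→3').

5'-ACTTTATATGATGTCCAAGGCCGCGACTAGTGCGCATGCGCGATACGATTTGCCACAAGTGCACTAAGGCG-3'

The forward primer matches the template at positions 58–77.
Reverse complement of the reverse primer: GCACTAAGGCG. This occurs on the top strand at positions 118–128.
The product is the template from position 58 through 128 (71 bp).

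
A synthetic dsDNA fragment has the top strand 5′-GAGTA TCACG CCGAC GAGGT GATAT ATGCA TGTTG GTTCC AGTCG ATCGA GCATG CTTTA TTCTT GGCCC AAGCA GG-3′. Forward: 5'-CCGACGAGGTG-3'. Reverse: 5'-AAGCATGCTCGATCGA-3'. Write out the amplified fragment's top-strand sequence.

Forward primer CCGACGAGGTG is found on the top strand at positions 11–21.
Taking the reverse complement of AAGCATGCTCGATCGA gives TCGATCGAGCATGCTT, found at positions 43–58 on the template; the primer anneals here to the top strand with its 3' end pointing upstream.
The product is the template from position 11 through 58 (48 bp).

5'-CCGACGAGGTGATATATGCATGTTGGTTCCAGTCGATCGAGCATGCTT-3'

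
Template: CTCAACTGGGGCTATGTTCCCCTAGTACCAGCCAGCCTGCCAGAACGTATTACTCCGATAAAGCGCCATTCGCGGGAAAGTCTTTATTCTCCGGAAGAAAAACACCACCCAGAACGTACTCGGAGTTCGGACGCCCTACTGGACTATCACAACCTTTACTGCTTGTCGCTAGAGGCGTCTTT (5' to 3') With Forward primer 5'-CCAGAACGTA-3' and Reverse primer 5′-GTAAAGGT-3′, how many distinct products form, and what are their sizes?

The forward primer CCAGAACGTA matches the top strand at positions 40–49, 109–118.
The reverse primer's reverse complement is ACCTTTAC, matching at positions 152–159.
Each forward site pairs with the reverse site to give a product ending at position 159: sizes 120, 51 bp.

Two products: 120 bp, 51 bp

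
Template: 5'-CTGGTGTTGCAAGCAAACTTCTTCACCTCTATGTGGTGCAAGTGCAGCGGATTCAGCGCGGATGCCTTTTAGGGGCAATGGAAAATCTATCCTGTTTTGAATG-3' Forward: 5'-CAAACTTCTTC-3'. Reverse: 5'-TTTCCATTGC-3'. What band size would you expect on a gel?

The forward primer matches the template at positions 14–24.
The reverse primer's reverse complement is GCAATGGAAA, which matches the template at positions 75–84.
The product runs from position 14 to position 84, so its length is 84 − 14 + 1 = 71 bp.

71 bp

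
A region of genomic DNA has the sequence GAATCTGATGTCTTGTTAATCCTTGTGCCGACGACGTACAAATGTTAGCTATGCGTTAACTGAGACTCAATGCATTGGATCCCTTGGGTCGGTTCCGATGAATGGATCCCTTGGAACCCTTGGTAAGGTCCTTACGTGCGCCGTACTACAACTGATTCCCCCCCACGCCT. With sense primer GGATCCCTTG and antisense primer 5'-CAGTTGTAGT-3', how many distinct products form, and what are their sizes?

The forward primer GGATCCCTTG matches the top strand at positions 77–86, 104–113.
The reverse primer's reverse complement is ACTACAACTG, matching at positions 145–154.
Each forward site pairs with the reverse site to give a product ending at position 154: sizes 78, 51 bp.

Two products: 78 bp, 51 bp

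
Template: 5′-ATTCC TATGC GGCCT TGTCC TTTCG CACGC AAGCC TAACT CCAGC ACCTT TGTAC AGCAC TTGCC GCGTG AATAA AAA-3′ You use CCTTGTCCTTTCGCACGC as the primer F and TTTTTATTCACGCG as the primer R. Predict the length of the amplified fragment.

Forward primer CCTTGTCCTTTCGCACGC is found on the top strand at positions 13–30.
Taking the reverse complement of TTTTTATTCACGCG gives CGCGTGAATAAAAA, found at positions 65–78 on the template; the primer anneals here to the top strand with its 3' end pointing upstream.
Amplicon spans positions 13–78: 66 bp.

66 bp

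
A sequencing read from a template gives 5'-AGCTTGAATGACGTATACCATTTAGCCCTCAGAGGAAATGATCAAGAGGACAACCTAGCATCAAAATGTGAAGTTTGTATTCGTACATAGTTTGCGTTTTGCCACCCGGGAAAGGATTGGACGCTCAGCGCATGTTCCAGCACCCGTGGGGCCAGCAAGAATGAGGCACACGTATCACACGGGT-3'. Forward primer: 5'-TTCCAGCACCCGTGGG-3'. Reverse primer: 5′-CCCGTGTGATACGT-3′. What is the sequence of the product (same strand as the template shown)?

5'-TTCCAGCACCCGTGGGGCCAGCAAGAATGAGGCACACGTATCACACGGG-3'

Forward primer TTCCAGCACCCGTGGG is found on the top strand at positions 135–150.
The reverse primer's reverse complement is ACGTATCACACGGG, which matches the template at positions 170–183.
The product is the template from position 135 through 183 (49 bp).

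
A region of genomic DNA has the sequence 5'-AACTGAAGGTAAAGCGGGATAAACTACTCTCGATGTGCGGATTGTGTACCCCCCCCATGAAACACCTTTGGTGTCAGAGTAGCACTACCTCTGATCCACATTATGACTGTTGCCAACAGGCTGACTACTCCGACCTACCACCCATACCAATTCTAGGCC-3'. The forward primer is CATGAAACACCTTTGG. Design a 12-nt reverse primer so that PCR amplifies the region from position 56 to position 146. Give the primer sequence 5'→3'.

5'-TATGGGTGGTAG-3'

The product's 3' end on the top strand is position 146.
The reverse primer anneals to the top strand over positions 135–146, i.e. to CTACCACCCATA.
Its sequence written 5'→3' is the reverse complement: TATGGGTGGTAG.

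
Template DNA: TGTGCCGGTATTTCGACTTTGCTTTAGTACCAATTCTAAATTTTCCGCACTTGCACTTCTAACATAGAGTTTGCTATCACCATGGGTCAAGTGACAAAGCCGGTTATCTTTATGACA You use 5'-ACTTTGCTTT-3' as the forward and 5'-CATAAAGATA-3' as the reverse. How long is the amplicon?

Scanning the template, ACTTTGCTTT occurs at positions 16–25; this primer anneals to the bottom strand there with its 3' end pointing downstream.
The reverse primer's reverse complement is TATCTTTATG, which matches the template at positions 105–114.
The product runs from position 16 to position 114, so its length is 114 − 16 + 1 = 99 bp.

99 bp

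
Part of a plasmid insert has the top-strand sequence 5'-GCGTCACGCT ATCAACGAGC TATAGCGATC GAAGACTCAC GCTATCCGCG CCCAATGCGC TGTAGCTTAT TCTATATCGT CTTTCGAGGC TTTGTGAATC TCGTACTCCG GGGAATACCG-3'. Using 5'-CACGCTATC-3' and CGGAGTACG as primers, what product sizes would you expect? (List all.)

The forward primer CACGCTATC matches the top strand at positions 5–13, 38–46.
The reverse primer's reverse complement is CGTACTCCG, matching at positions 102–110.
Each forward site pairs with the reverse site to give a product ending at position 110: sizes 106, 73 bp.

106 bp, 73 bp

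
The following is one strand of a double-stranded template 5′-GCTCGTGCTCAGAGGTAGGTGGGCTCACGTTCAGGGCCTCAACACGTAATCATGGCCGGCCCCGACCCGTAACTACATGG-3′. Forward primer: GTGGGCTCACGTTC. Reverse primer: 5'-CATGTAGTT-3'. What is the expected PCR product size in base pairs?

Forward primer GTGGGCTCACGTTC is found on the top strand at positions 19–32.
Reverse complement of the reverse primer: AACTACATG. This occurs on the top strand at positions 71–79.
Amplicon spans positions 19–79: 61 bp.

61 bp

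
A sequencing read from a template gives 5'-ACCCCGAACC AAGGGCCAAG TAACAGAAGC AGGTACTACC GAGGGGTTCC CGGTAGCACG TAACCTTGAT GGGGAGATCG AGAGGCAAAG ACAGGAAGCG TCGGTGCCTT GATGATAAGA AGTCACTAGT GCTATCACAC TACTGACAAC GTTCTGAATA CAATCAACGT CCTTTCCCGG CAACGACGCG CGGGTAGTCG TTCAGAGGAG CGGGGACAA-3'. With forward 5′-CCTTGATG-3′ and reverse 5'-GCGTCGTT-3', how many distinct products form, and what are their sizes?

Two products: 126 bp, 83 bp

The forward primer CCTTGATG matches the top strand at positions 64–71, 107–114.
The reverse primer's reverse complement is AACGACGC, matching at positions 182–189.
Each forward site pairs with the reverse site to give a product ending at position 189: sizes 126, 83 bp.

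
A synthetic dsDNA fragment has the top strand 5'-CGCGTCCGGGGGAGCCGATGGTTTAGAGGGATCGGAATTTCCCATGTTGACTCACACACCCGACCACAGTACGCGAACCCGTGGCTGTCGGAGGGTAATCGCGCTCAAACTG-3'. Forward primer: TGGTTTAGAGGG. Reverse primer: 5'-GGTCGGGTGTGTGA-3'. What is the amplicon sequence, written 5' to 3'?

5'-TGGTTTAGAGGGATCGGAATTTCCCATGTTGACTCACACACCCGACC-3'

Scanning the template, TGGTTTAGAGGG occurs at positions 19–30; this primer anneals to the bottom strand there with its 3' end pointing downstream.
Taking the reverse complement of GGTCGGGTGTGTGA gives TCACACACCCGACC, found at positions 52–65 on the template; the primer anneals here to the top strand with its 3' end pointing upstream.
The product is the template from position 19 through 65 (47 bp).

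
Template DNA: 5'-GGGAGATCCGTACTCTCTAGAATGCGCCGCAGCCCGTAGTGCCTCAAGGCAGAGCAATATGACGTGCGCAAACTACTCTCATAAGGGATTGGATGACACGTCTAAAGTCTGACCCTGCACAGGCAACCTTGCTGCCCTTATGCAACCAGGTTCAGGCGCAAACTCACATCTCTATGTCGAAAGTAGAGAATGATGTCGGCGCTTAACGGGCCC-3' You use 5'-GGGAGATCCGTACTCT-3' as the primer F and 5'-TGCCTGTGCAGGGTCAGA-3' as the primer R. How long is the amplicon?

Scanning the template, GGGAGATCCGTACTCT occurs at positions 1–16; this primer anneals to the bottom strand there with its 3' end pointing downstream.
The reverse primer's reverse complement is TCTGACCCTGCACAGGCA, which matches the template at positions 108–125.
The product runs from position 1 to position 125, so its length is 125 − 1 + 1 = 125 bp.

125 bp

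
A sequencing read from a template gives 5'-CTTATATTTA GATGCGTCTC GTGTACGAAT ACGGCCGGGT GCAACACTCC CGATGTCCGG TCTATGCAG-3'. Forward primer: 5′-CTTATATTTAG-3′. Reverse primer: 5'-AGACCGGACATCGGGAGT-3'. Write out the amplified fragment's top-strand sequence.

Forward primer CTTATATTTAG is found on the top strand at positions 1–11.
Reverse complement of the reverse primer: ACTCCCGATGTCCGGTCT. This occurs on the top strand at positions 46–63.
The product is the template from position 1 through 63 (63 bp).

5'-CTTATATTTAGATGCGTCTCGTGTACGAATACGGCCGGGTGCAACACTCCCGATGTCCGGTCT-3'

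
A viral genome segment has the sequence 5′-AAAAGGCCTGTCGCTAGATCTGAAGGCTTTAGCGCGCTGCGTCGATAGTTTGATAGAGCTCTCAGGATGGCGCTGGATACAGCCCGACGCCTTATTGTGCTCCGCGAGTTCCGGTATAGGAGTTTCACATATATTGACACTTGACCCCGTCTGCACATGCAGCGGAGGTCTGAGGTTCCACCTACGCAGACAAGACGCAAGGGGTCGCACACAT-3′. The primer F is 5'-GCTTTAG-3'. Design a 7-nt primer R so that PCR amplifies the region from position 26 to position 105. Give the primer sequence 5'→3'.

The product's 3' end on the top strand is position 105.
The reverse primer anneals to the top strand over positions 99–105, i.e. to GCTCCGC.
Its sequence written 5'→3' is the reverse complement: GCGGAGC.

5'-GCGGAGC-3'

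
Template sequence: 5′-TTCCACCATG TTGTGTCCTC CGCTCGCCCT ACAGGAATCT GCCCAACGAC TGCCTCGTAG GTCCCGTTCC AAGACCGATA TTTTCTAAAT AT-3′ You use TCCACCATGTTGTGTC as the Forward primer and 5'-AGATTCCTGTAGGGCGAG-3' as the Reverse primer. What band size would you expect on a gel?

Forward primer TCCACCATGTTGTGTC is found on the top strand at positions 2–17.
The reverse primer's reverse complement is CTCGCCCTACAGGAATCT, which matches the template at positions 23–40.
Amplicon spans positions 2–40: 39 bp.

39 bp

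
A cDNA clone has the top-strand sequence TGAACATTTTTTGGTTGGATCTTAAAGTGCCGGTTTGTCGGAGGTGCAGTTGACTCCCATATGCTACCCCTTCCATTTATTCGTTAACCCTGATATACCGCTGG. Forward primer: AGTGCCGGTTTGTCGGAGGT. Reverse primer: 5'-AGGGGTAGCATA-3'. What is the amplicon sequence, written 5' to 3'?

Scanning the template, AGTGCCGGTTTGTCGGAGGT occurs at positions 26–45; this primer anneals to the bottom strand there with its 3' end pointing downstream.
Taking the reverse complement of AGGGGTAGCATA gives TATGCTACCCCT, found at positions 60–71 on the template; the primer anneals here to the top strand with its 3' end pointing upstream.
The product is the template from position 26 through 71 (46 bp).

5'-AGTGCCGGTTTGTCGGAGGTGCAGTTGACTCCCATATGCTACCCCT-3'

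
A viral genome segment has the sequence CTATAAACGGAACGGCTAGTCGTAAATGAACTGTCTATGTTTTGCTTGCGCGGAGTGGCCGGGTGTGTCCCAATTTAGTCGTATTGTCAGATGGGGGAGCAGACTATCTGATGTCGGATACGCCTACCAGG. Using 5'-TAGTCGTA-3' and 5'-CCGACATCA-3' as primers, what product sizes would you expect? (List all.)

The forward primer TAGTCGTA matches the top strand at positions 17–24, 76–83.
The reverse primer's reverse complement is TGATGTCGG, matching at positions 109–117.
Each forward site pairs with the reverse site to give a product ending at position 117: sizes 101, 42 bp.

101 bp, 42 bp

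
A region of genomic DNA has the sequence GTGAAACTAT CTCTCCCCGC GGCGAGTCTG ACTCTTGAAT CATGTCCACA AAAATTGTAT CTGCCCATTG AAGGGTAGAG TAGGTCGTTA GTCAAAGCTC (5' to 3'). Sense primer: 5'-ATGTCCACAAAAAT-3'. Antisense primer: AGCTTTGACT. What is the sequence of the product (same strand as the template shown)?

5'-ATGTCCACAAAAATTGTATCTGCCCATTGAAGGGTAGAGTAGGTCGTTAGTCAAAGCT-3'

Forward primer ATGTCCACAAAAAT is found on the top strand at positions 42–55.
Taking the reverse complement of AGCTTTGACT gives AGTCAAAGCT, found at positions 90–99 on the template; the primer anneals here to the top strand with its 3' end pointing upstream.
The product is the template from position 42 through 99 (58 bp).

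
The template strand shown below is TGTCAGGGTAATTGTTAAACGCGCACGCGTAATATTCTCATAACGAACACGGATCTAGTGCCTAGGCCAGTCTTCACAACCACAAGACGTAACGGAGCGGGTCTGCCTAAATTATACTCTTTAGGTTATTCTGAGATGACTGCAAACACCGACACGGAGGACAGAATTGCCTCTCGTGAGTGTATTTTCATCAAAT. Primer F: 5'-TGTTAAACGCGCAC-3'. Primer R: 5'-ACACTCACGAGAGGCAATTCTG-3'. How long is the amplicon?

171 bp

The forward primer matches the template at positions 13–26.
The reverse primer's reverse complement is CAGAATTGCCTCTCGTGAGTGT, which matches the template at positions 162–183.
Amplicon spans positions 13–183: 171 bp.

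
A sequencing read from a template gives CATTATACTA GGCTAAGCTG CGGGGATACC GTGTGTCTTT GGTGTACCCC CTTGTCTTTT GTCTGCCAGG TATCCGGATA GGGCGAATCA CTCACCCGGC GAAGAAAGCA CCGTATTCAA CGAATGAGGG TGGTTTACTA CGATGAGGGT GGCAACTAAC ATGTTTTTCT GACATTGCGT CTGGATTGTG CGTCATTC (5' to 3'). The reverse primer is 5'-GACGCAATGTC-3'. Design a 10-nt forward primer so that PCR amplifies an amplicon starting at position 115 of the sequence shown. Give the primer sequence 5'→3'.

5'-ATTCAACGAA-3'

The reverse primer's reverse complement GACATTGCGTC matches the template at positions 171–181; the product starts at position 115.
The forward primer is identical to the top strand over positions 115–124: ATTCAACGAA.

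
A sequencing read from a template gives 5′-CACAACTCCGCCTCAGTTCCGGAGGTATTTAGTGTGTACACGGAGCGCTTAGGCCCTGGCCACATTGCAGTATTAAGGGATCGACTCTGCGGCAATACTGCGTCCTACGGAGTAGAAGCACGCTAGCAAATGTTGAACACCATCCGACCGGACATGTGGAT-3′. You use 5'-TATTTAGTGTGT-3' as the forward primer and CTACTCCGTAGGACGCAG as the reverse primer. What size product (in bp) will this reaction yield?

The forward primer matches the template at positions 26–37.
The reverse primer's reverse complement is CTGCGTCCTACGGAGTAG, which matches the template at positions 98–115.
The product runs from position 26 to position 115, so its length is 115 − 26 + 1 = 90 bp.

90 bp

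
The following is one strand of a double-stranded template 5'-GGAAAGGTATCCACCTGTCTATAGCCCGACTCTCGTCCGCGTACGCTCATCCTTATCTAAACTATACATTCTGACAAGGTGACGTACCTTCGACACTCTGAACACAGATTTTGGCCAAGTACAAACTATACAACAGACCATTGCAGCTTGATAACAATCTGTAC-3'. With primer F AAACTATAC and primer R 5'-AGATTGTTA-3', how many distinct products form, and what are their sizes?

The forward primer AAACTATAC matches the top strand at positions 59–67, 123–131.
The reverse primer's reverse complement is TAACAATCT, matching at positions 152–160.
Each forward site pairs with the reverse site to give a product ending at position 160: sizes 102, 38 bp.

Two products: 102 bp, 38 bp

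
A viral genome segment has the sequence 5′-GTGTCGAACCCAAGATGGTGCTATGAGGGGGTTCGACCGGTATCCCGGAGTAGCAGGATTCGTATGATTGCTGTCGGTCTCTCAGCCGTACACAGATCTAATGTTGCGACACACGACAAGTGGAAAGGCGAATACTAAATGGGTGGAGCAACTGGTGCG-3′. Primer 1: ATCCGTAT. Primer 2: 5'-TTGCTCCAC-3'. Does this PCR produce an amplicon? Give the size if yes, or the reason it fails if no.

No product — primer 1 has no binding site in the template.

Primer 1 (ATCCGTAT) does not match the top strand, and its reverse complement ATACGGAT does not match either.
With no annealing site for primer 1, no amplification occurs.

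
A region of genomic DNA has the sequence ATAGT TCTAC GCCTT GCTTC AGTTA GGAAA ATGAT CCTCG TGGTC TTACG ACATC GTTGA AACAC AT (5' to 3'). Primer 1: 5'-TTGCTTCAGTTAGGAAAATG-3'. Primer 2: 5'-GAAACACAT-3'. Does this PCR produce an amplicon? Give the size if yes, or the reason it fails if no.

Primer 1 (TTGCTTCAGTTAGGAAAATG) matches the top strand at positions 14–33 (3' end points downstream).
Primer 2 (GAAACACAT) also matches the top strand directly, at positions 59–67 — its reverse complement ATGTGTTTC is not present.
Both primers anneal to the bottom strand with 3' ends pointing the same way, so neither can prime synthesis back toward the other.

No product — both primers anneal to the same strand and extend in the same direction.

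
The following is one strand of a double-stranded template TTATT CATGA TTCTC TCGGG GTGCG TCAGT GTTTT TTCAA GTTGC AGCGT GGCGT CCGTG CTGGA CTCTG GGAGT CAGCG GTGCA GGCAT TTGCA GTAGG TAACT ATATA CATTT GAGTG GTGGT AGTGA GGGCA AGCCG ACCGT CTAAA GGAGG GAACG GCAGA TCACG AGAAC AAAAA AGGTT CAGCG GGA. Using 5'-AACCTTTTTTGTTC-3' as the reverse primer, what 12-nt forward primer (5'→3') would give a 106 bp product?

5'-GGTGCAGGCATT-3'

The reverse primer's reverse complement GAACAAAAAAGGTT matches the template at positions 172–185, so the product ends at position 185.
A 106 bp product then starts at position 185 − 106 + 1 = 80.
The forward primer is identical to the top strand there: GGTGCAGGCATT.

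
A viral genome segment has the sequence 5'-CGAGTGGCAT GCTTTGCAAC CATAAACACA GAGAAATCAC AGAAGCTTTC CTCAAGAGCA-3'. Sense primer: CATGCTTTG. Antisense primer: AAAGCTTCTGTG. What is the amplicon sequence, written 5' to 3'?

5'-CATGCTTTGCAACCATAAACACAGAGAAATCACAGAAGCTTT-3'

The forward primer matches the template at positions 8–16.
Reverse complement of the reverse primer: CACAGAAGCTTT. This occurs on the top strand at positions 38–49.
The product is the template from position 8 through 49 (42 bp).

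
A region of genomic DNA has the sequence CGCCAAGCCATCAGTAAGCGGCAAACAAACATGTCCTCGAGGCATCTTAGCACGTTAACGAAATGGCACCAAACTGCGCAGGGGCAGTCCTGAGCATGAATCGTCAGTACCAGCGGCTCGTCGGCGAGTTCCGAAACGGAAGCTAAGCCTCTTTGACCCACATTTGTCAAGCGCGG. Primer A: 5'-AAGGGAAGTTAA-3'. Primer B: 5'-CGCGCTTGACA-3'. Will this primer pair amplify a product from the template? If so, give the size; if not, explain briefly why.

Primer A (AAGGGAAGTTAA) does not match the top strand, and its reverse complement TTAACTTCCCTT does not match either.
With no annealing site for primer A, no amplification occurs.

No product — primer A has no binding site in the template.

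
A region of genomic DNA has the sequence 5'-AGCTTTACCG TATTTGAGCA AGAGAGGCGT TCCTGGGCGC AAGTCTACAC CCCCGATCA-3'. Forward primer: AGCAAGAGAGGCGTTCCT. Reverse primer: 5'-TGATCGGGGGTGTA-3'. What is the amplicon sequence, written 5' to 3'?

5'-AGCAAGAGAGGCGTTCCTGGGCGCAAGTCTACACCCCCGATCA-3'

The forward primer matches the template at positions 17–34.
The reverse primer's reverse complement is TACACCCCCGATCA, which matches the template at positions 46–59.
The product is the template from position 17 through 59 (43 bp).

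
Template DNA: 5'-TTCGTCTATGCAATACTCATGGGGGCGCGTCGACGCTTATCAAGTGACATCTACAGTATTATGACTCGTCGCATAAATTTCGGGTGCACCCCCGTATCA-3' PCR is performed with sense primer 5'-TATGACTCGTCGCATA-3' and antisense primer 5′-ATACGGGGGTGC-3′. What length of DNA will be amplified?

Forward primer TATGACTCGTCGCATA is found on the top strand at positions 60–75.
Taking the reverse complement of ATACGGGGGTGC gives GCACCCCCGTAT, found at positions 86–97 on the template; the primer anneals here to the top strand with its 3' end pointing upstream.
The product runs from position 60 to position 97, so its length is 97 − 60 + 1 = 38 bp.

38 bp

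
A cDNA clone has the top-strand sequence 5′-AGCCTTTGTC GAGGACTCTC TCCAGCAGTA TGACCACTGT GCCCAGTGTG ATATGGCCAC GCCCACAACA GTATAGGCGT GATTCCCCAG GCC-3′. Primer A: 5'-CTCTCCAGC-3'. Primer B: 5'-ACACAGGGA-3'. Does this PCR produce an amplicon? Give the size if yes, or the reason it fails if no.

Primer B (ACACAGGGA) does not match the top strand, and its reverse complement TCCCTGTGT does not match either.
With no annealing site for primer B, no amplification occurs.

No product — primer B has no binding site in the template.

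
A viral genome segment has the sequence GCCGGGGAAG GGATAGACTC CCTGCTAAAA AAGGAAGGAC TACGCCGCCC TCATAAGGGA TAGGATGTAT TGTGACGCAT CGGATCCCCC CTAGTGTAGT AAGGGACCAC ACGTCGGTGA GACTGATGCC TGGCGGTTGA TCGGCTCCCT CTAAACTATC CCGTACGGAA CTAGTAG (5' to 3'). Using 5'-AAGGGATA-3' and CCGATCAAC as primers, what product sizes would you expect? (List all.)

The forward primer AAGGGATA matches the top strand at positions 8–15, 55–62.
The reverse primer's reverse complement is GTTGATCGG, matching at positions 136–144.
Each forward site pairs with the reverse site to give a product ending at position 144: sizes 137, 90 bp.

137 bp, 90 bp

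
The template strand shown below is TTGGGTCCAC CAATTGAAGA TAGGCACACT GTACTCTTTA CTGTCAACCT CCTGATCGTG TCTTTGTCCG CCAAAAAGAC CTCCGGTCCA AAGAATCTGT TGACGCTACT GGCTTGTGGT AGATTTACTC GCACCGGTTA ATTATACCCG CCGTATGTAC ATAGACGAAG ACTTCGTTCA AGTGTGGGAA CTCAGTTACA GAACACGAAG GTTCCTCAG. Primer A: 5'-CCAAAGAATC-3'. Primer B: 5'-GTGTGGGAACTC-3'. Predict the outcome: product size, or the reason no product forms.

No product — both primers anneal to the same strand and extend in the same direction.

Primer A (CCAAAGAATC) matches the top strand at positions 88–97 (3' end points downstream).
Primer B (GTGTGGGAACTC) also matches the top strand directly, at positions 182–193 — its reverse complement GAGTTCCCACAC is not present.
Both primers anneal to the bottom strand with 3' ends pointing the same way, so neither can prime synthesis back toward the other.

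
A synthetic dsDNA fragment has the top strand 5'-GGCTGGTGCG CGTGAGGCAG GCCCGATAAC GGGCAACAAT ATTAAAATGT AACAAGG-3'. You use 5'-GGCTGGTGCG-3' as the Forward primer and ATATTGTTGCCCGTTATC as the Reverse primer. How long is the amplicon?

Scanning the template, GGCTGGTGCG occurs at positions 1–10; this primer anneals to the bottom strand there with its 3' end pointing downstream.
The reverse primer's reverse complement is GATAACGGGCAACAATAT, which matches the template at positions 25–42.
Product length = (reverse-primer end) − (forward-primer start) + 1 = 42 − 1 + 1 = 42 bp.

42 bp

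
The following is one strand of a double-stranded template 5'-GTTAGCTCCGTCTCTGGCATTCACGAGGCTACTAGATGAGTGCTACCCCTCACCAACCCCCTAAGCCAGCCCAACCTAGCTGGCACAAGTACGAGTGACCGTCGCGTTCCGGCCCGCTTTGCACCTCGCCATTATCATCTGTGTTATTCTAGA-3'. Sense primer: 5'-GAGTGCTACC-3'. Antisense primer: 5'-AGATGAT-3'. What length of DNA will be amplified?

Scanning the template, GAGTGCTACC occurs at positions 38–47; this primer anneals to the bottom strand there with its 3' end pointing downstream.
Taking the reverse complement of AGATGAT gives ATCATCT, found at positions 134–140 on the template; the primer anneals here to the top strand with its 3' end pointing upstream.
The product runs from position 38 to position 140, so its length is 140 − 38 + 1 = 103 bp.

103 bp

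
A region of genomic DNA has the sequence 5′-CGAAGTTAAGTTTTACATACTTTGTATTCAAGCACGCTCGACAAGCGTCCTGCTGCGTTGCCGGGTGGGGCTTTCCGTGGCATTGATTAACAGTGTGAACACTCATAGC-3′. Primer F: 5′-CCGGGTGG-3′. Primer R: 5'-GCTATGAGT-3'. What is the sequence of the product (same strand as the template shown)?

Scanning the template, CCGGGTGG occurs at positions 61–68; this primer anneals to the bottom strand there with its 3' end pointing downstream.
The reverse primer's reverse complement is ACTCATAGC, which matches the template at positions 101–109.
The product is the template from position 61 through 109 (49 bp).

5'-CCGGGTGGGGCTTTCCGTGGCATTGATTAACAGTGTGAACACTCATAGC-3'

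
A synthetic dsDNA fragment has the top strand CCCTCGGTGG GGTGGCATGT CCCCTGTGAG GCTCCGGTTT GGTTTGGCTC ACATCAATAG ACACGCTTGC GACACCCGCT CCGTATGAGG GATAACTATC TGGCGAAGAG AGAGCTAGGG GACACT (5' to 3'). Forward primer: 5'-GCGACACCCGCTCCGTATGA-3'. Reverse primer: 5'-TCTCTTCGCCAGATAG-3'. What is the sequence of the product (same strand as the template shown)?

5'-GCGACACCCGCTCCGTATGAGGGATAACTATCTGGCGAAGAGA-3'

Forward primer GCGACACCCGCTCCGTATGA is found on the top strand at positions 69–88.
Taking the reverse complement of TCTCTTCGCCAGATAG gives CTATCTGGCGAAGAGA, found at positions 96–111 on the template; the primer anneals here to the top strand with its 3' end pointing upstream.
The product is the template from position 69 through 111 (43 bp).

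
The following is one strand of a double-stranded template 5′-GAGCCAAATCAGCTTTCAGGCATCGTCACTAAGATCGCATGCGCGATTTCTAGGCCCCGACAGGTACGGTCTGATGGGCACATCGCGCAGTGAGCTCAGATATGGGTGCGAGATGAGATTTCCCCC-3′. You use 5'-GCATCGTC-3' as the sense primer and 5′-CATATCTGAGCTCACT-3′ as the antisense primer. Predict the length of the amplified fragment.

Scanning the template, GCATCGTC occurs at positions 20–27; this primer anneals to the bottom strand there with its 3' end pointing downstream.
Taking the reverse complement of CATATCTGAGCTCACT gives AGTGAGCTCAGATATG, found at positions 89–104 on the template; the primer anneals here to the top strand with its 3' end pointing upstream.
Amplicon spans positions 20–104: 85 bp.

85 bp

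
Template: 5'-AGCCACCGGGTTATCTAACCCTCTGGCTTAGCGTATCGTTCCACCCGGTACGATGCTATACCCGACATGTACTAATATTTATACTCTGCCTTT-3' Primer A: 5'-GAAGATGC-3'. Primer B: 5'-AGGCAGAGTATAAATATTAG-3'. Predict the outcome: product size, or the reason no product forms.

Primer A (GAAGATGC) does not match the top strand, and its reverse complement GCATCTTC does not match either.
With no annealing site for primer A, no amplification occurs.

No product — primer A has no binding site in the template.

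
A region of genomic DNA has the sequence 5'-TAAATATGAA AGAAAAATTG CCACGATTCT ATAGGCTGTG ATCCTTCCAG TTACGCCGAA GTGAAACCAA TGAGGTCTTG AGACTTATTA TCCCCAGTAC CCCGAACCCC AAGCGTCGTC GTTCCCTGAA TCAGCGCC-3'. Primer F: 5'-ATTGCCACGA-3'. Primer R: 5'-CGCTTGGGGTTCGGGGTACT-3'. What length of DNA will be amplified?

99 bp

Scanning the template, ATTGCCACGA occurs at positions 17–26; this primer anneals to the bottom strand there with its 3' end pointing downstream.
Reverse complement of the reverse primer: AGTACCCCGAACCCCAAGCG. This occurs on the top strand at positions 96–115.
Product length = (reverse-primer end) − (forward-primer start) + 1 = 115 − 17 + 1 = 99 bp.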